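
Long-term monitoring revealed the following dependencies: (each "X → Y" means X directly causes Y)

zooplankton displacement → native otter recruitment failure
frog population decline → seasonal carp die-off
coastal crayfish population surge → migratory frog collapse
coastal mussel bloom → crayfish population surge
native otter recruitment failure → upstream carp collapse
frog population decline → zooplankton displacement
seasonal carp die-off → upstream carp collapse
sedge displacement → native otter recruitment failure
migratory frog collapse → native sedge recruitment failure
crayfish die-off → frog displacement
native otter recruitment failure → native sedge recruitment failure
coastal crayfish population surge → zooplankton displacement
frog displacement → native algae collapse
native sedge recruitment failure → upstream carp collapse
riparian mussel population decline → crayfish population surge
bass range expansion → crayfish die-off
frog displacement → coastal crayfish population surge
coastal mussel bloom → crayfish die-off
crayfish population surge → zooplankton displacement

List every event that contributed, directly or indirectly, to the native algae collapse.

the bass range expansion, the coastal mussel bloom, the crayfish die-off, the frog displacement

Immediate cause of the native algae collapse: the frog displacement.
Further upstream: the bass range expansion, the coastal mussel bloom, the crayfish die-off.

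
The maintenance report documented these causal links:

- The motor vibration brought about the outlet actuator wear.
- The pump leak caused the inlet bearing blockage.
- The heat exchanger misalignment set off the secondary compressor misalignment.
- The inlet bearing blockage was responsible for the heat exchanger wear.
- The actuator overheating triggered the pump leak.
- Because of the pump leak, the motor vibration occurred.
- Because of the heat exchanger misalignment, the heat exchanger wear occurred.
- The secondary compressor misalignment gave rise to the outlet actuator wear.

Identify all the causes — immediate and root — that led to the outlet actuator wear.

Immediate causes of the outlet actuator wear: the motor vibration, the secondary compressor misalignment.
Further upstream: the actuator overheating, the pump leak, the heat exchanger misalignment.

the actuator overheating, the heat exchanger misalignment, the motor vibration, the pump leak, the secondary compressor misalignment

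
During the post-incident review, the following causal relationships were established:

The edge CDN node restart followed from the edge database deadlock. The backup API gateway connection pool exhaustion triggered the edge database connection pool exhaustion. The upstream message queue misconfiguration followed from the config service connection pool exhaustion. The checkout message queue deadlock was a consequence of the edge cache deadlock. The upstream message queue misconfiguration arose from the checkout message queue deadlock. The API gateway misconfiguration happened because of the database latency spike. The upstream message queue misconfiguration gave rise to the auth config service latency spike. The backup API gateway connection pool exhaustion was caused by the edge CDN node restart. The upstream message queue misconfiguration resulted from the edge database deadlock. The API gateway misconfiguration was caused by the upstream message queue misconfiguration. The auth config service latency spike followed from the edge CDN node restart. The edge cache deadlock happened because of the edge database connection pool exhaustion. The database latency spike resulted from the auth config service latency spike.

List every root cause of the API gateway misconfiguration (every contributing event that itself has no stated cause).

Tracing upstream from the API gateway misconfiguration: the API gateway misconfiguration ← the upstream message queue misconfiguration ← the edge database deadlock.
A separate upstream branch: the API gateway misconfiguration ← the upstream message queue misconfiguration ← the config service connection pool exhaustion.
Each of those chain origins has no stated cause.

the config service connection pool exhaustion, the edge database deadlock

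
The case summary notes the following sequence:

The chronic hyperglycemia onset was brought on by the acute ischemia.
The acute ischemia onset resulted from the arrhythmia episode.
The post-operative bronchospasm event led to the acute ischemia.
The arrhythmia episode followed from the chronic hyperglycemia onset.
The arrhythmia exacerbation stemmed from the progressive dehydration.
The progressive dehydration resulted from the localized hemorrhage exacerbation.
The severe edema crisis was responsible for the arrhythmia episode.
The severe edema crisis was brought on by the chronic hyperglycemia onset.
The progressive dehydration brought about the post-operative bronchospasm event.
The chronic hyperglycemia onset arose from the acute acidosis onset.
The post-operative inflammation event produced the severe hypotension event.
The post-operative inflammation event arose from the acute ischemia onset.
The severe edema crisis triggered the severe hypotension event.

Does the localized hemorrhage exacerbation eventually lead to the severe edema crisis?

There is a causal chain: the localized hemorrhage exacerbation → the progressive dehydration → the post-operative bronchospasm event → the acute ischemia → the chronic hyperglycemia onset → the severe edema crisis.

Yes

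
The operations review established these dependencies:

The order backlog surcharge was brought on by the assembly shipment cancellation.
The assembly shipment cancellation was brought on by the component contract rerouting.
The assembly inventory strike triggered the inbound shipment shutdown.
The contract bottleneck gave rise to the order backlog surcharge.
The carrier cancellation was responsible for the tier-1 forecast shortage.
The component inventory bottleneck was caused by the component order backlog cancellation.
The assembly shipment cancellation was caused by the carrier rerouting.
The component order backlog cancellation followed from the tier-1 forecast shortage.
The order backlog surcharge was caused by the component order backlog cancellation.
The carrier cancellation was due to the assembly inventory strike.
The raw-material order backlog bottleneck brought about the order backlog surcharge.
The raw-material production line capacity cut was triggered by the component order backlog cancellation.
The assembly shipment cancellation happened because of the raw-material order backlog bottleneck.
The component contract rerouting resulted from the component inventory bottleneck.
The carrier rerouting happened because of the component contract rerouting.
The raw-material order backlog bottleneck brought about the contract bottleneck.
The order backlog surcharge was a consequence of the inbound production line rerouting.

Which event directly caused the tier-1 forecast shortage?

Upstream contributors include the assembly inventory strike, but only the carrier cancellation feeds directly into the tier-1 forecast shortage.

the carrier cancellation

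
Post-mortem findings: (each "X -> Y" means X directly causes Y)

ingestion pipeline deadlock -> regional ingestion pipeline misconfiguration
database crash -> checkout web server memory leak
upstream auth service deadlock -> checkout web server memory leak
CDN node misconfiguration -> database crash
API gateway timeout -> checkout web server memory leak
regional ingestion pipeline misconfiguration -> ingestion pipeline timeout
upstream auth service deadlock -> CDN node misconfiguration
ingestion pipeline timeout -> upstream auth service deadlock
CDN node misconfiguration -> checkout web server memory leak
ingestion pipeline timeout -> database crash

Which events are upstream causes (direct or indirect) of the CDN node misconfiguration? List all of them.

the ingestion pipeline deadlock, the ingestion pipeline timeout, the regional ingestion pipeline misconfiguration, the upstream auth service deadlock

Immediate cause of the CDN node misconfiguration: the upstream auth service deadlock.
Further upstream: the ingestion pipeline deadlock, the regional ingestion pipeline misconfiguration, the ingestion pipeline timeout.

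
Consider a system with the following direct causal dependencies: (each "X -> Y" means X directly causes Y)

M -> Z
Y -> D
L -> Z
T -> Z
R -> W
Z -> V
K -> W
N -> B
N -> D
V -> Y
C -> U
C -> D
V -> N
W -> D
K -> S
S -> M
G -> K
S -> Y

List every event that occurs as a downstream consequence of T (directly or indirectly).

B, D, N, V, Y, Z

Direct effects: Z.
2 steps out: V.
3 steps out: N, Y.
4 steps out: B, D.
Not reachable from it: R, C, G, U, L, K, S, M, W.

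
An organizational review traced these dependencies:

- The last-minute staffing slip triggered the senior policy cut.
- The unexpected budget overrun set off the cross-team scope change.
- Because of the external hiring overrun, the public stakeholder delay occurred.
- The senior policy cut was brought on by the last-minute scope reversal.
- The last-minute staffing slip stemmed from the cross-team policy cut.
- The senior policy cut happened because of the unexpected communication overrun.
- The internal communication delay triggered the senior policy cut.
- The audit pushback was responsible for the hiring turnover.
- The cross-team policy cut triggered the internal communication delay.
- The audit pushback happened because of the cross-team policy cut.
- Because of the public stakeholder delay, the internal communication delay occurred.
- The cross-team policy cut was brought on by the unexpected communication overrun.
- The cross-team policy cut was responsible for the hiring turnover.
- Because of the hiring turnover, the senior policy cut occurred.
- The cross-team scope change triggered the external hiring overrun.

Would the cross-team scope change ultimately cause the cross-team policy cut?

The cross-team scope change leads to the external hiring overrun, the public stakeholder delay, the internal communication delay, the senior policy cut; the cross-team policy cut is not among them.

No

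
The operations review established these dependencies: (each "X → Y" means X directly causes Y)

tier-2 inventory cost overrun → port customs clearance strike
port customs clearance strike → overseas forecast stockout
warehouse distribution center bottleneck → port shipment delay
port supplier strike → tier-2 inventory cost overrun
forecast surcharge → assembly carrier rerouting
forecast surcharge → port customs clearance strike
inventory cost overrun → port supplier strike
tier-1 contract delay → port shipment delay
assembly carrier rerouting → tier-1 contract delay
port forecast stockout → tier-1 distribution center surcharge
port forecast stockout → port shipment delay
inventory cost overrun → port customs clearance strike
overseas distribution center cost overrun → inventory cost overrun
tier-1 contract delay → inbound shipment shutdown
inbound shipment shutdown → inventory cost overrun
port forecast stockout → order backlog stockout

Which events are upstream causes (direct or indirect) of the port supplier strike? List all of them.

the assembly carrier rerouting, the forecast surcharge, the inbound shipment shutdown, the inventory cost overrun, the overseas distribution center cost overrun, the tier-1 contract delay

Immediate cause of the port supplier strike: the inventory cost overrun.
Further upstream: the forecast surcharge, the assembly carrier rerouting, the tier-1 contract delay, the inbound shipment shutdown, the overseas distribution center cost overrun.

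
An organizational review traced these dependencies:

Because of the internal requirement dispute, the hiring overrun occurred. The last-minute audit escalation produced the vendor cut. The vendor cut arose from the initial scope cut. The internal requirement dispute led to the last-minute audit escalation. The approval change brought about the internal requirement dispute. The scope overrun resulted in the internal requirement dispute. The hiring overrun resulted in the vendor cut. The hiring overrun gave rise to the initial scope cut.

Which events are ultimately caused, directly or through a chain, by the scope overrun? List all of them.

Direct effects: the internal requirement dispute.
2 steps out: the hiring overrun, the last-minute audit escalation.
3 steps out: the initial scope cut, the vendor cut.
Not reachable from it: the approval change.

the hiring overrun, the initial scope cut, the internal requirement dispute, the last-minute audit escalation, the vendor cut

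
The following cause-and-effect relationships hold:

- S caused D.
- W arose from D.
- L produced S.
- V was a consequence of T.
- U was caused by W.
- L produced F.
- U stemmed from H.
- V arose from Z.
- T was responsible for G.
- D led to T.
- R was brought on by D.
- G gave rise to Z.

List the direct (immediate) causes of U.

H, W

Upstream contributors include L, S, D, but only H, W feed directly into U.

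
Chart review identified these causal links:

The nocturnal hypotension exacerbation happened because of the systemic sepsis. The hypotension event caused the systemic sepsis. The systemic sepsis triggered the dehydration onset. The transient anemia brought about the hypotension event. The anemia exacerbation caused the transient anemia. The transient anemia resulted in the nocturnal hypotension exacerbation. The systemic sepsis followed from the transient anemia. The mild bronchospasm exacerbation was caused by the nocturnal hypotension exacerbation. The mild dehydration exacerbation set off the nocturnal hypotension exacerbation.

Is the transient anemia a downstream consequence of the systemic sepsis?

The systemic sepsis leads to the nocturnal hypotension exacerbation, the dehydration onset, the mild bronchospasm exacerbation; the transient anemia is not among them.

No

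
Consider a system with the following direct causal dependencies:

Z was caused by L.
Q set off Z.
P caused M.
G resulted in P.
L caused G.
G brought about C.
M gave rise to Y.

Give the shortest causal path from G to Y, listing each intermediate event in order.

G → P → M → Y

G → P
P → M
M → Y
Length: 3 steps.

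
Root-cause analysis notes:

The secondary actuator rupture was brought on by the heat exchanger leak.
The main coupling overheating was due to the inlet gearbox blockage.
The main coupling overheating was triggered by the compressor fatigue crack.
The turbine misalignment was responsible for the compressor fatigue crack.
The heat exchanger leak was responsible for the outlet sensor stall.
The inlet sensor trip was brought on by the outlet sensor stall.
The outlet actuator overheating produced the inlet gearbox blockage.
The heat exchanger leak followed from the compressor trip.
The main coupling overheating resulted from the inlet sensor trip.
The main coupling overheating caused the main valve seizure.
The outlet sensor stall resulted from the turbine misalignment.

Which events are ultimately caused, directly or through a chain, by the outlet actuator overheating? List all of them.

the inlet gearbox blockage, the main coupling overheating, the main valve seizure

Direct effects: the inlet gearbox blockage.
2 steps out: the main coupling overheating.
3 steps out: the main valve seizure.
Not reachable from it: the turbine misalignment, the compressor trip, the heat exchanger leak, the compressor fatigue crack, the outlet sensor stall, the inlet sensor trip, the secondary actuator rupture.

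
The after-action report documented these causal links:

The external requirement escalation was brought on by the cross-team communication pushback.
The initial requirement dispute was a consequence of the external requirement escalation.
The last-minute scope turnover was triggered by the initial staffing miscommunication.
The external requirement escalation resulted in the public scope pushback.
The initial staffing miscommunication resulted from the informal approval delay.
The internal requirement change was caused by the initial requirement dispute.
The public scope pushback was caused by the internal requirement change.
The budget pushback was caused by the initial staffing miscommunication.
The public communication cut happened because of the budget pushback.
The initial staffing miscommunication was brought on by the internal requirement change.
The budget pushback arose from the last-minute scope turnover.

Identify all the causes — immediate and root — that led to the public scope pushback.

Immediate causes of the public scope pushback: the external requirement escalation, the internal requirement change.
Further upstream: the cross-team communication pushback, the initial requirement dispute.

the cross-team communication pushback, the external requirement escalation, the initial requirement dispute, the internal requirement change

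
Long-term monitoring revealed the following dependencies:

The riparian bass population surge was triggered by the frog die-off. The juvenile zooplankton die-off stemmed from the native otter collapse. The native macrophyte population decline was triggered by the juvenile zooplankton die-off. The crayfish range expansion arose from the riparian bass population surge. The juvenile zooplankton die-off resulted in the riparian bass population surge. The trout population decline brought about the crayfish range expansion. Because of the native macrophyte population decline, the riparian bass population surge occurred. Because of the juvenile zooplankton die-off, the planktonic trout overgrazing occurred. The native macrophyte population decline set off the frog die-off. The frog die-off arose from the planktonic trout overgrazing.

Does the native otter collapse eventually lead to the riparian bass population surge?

There is a causal chain: the native otter collapse → the juvenile zooplankton die-off → the riparian bass population surge.

Yes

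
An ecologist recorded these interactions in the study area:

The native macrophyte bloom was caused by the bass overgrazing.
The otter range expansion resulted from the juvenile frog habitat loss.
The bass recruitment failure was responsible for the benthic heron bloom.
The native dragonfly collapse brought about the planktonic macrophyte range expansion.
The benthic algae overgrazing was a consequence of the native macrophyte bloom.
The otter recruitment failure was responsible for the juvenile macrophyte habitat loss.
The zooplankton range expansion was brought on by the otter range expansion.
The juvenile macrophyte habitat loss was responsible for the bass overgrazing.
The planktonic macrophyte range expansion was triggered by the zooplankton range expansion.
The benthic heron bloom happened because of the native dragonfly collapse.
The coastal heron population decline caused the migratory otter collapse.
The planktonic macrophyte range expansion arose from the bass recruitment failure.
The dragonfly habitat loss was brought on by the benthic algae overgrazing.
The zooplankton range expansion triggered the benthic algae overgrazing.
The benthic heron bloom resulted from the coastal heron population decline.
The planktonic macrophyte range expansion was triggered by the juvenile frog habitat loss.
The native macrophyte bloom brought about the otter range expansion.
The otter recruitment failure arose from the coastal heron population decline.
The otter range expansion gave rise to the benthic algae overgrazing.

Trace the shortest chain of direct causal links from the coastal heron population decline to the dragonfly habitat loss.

the coastal heron population decline → the otter recruitment failure → the juvenile macrophyte habitat loss → the bass overgrazing → the native macrophyte bloom → the benthic algae overgrazing → the dragonfly habitat loss

the coastal heron population decline → the otter recruitment failure
the otter recruitment failure → the juvenile macrophyte habitat loss
the juvenile macrophyte habitat loss → the bass overgrazing
the bass overgrazing → the native macrophyte bloom
the native macrophyte bloom → the benthic algae overgrazing
the benthic algae overgrazing → the dragonfly habitat loss
Length: 6 steps.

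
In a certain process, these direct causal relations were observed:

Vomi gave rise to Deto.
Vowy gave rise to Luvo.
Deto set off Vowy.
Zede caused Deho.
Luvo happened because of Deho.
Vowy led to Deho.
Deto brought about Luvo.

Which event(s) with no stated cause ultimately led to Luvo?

Tracing upstream from Luvo: Luvo ← Deto ← Vomi.
A separate upstream branch: Luvo ← Deho ← Zede.
Each of those chain origins has no stated cause.

Vomi, Zede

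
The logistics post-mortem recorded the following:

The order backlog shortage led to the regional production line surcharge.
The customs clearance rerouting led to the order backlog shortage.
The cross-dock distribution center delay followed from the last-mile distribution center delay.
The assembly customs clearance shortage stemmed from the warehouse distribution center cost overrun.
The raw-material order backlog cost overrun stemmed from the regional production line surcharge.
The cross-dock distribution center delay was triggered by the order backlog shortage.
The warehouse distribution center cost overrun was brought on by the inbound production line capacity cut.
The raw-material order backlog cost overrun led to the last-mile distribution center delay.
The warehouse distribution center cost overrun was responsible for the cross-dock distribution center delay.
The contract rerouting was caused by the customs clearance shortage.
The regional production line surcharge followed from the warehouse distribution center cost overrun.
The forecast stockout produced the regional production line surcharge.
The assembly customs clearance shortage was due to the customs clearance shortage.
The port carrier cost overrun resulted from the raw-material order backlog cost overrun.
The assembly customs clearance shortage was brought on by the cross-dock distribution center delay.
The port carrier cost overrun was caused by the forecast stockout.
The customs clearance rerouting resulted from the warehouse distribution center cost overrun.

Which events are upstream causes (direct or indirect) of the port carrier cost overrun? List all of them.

Immediate causes of the port carrier cost overrun: the forecast stockout, the raw-material order backlog cost overrun.
Further upstream: the inbound production line capacity cut, the warehouse distribution center cost overrun, the customs clearance rerouting, the order backlog shortage, the regional production line surcharge.

the customs clearance rerouting, the forecast stockout, the inbound production line capacity cut, the order backlog shortage, the raw-material order backlog cost overrun, the regional production line surcharge, the warehouse distribution center cost overrun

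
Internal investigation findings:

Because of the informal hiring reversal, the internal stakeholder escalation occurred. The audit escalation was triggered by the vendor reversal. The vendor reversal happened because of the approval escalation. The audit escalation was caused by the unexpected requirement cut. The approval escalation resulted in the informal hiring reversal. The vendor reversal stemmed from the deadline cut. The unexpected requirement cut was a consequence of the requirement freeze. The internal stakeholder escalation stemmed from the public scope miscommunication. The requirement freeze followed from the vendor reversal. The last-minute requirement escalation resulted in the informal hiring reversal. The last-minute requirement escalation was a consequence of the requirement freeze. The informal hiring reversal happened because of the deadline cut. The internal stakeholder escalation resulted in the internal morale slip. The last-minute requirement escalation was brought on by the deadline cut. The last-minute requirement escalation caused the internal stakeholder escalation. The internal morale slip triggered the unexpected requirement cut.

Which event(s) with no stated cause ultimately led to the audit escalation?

Tracing upstream from the audit escalation: the audit escalation ← the vendor reversal ← the deadline cut.
A separate upstream branch: the audit escalation ← the vendor reversal ← the approval escalation.
A separate upstream branch: the audit escalation ← the unexpected requirement cut ← the internal morale slip ← the internal stakeholder escalation ← the public scope miscommunication.
Each of those chain origins has no stated cause.

the approval escalation, the deadline cut, the public scope miscommunication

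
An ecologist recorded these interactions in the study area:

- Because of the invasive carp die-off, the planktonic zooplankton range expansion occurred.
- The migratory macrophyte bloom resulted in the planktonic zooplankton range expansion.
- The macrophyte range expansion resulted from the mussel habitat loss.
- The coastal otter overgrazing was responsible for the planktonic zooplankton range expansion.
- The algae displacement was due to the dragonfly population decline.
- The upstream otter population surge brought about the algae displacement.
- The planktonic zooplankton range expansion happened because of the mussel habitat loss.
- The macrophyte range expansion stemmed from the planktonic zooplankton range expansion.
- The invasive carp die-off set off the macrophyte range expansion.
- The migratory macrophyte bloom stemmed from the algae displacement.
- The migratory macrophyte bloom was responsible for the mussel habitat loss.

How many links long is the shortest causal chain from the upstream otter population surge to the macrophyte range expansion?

4

Shortest chain: the upstream otter population surge → the algae displacement → the migratory macrophyte bloom → the mussel habitat loss → the macrophyte range expansion.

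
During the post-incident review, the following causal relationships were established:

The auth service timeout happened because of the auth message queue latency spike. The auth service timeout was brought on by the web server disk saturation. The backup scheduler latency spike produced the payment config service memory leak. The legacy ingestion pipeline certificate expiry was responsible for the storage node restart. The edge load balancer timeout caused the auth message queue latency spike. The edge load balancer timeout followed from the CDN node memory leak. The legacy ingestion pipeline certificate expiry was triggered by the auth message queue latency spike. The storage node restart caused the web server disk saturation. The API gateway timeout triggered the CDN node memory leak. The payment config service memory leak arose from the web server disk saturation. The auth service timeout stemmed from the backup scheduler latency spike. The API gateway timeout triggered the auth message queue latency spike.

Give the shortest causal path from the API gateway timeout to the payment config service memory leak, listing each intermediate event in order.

the API gateway timeout → the auth message queue latency spike
the auth message queue latency spike → the legacy ingestion pipeline certificate expiry
the legacy ingestion pipeline certificate expiry → the storage node restart
the storage node restart → the web server disk saturation
the web server disk saturation → the payment config service memory leak
Length: 5 steps.

the API gateway timeout → the auth message queue latency spike → the legacy ingestion pipeline certificate expiry → the storage node restart → the web server disk saturation → the payment config service memory leak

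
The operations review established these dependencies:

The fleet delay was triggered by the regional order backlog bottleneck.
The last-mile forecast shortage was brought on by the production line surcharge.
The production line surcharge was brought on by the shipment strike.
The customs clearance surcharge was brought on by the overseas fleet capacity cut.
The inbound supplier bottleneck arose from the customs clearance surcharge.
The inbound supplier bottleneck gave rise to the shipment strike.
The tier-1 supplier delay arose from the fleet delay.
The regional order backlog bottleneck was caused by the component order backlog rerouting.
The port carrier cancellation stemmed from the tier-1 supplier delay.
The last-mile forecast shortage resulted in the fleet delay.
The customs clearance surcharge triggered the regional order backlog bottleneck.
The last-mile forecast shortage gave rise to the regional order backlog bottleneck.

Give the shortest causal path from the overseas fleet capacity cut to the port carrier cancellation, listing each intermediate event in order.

the overseas fleet capacity cut → the customs clearance surcharge → the regional order backlog bottleneck → the fleet delay → the tier-1 supplier delay → the port carrier cancellation

the overseas fleet capacity cut → the customs clearance surcharge
the customs clearance surcharge → the regional order backlog bottleneck
the regional order backlog bottleneck → the fleet delay
the fleet delay → the tier-1 supplier delay
the tier-1 supplier delay → the port carrier cancellation
Length: 5 steps.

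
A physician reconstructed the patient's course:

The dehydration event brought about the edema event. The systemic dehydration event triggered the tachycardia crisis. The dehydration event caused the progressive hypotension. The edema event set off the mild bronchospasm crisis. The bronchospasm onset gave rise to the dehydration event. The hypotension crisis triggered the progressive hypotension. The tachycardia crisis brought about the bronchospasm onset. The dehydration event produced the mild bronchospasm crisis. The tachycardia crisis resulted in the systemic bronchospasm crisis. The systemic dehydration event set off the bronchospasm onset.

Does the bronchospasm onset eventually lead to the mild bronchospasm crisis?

Yes

There is a causal chain: the bronchospasm onset → the dehydration event → the mild bronchospasm crisis.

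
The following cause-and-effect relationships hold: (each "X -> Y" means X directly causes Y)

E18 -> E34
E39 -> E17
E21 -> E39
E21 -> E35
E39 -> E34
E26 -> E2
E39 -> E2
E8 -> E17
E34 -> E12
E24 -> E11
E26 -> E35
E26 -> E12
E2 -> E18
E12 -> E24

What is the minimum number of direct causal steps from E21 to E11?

5

Shortest chain: E21 → E39 → E34 → E12 → E24 → E11.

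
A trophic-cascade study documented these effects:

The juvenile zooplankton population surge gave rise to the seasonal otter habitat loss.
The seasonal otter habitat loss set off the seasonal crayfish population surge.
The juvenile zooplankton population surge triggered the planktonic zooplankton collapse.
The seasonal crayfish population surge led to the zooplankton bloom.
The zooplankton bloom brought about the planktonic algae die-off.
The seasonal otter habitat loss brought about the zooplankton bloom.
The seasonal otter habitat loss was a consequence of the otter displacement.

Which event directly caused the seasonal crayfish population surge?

Upstream contributors include the juvenile zooplankton population surge, the otter displacement, but only the seasonal otter habitat loss feeds directly into the seasonal crayfish population surge.

the seasonal otter habitat loss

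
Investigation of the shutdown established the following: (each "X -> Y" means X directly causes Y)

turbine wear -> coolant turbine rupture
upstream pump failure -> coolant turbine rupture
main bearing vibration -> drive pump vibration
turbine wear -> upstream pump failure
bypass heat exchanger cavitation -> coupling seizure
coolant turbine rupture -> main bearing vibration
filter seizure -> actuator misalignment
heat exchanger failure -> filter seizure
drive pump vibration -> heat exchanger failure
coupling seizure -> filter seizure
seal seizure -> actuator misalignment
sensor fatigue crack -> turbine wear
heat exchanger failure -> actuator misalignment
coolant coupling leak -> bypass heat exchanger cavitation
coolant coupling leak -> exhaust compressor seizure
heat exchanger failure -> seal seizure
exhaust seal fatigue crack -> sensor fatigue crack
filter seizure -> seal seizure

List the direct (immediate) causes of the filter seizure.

the coupling seizure, the heat exchanger failure

Upstream contributors include the coolant coupling leak, the exhaust seal fatigue crack, the sensor fatigue crack, the turbine wear, the upstream pump failure, the coolant turbine rupture, the main bearing vibration, the bypass heat exchanger cavitation, the drive pump vibration, but only the coupling seizure, the heat exchanger failure feed directly into the filter seizure.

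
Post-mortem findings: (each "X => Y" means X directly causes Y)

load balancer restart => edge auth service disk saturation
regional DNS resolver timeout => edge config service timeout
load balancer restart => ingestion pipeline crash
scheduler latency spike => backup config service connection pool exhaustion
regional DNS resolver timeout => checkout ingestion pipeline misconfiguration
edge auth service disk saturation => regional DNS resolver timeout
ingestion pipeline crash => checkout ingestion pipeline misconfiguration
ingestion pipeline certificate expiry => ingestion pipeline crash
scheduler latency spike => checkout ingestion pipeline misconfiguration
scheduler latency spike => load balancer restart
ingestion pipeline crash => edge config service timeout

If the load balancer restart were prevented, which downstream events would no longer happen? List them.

Downstream of the load balancer restart: the edge auth service disk saturation, the ingestion pipeline crash, the regional DNS resolver timeout, the edge config service timeout, the checkout ingestion pipeline misconfiguration.
Of those, still caused via another path: the ingestion pipeline crash, the edge config service timeout, the checkout ingestion pipeline misconfiguration.
The remainder have no surviving cause.

the edge auth service disk saturation, the regional DNS resolver timeout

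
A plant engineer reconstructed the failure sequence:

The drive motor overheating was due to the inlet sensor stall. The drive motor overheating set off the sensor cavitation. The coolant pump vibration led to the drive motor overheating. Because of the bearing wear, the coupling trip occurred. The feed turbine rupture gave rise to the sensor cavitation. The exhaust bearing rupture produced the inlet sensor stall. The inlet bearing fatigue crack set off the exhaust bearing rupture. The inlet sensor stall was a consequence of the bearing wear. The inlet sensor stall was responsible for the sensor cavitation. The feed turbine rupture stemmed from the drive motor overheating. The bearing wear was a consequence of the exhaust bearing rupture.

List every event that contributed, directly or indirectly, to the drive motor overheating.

Immediate causes of the drive motor overheating: the inlet sensor stall, the coolant pump vibration.
Further upstream: the inlet bearing fatigue crack, the exhaust bearing rupture, the bearing wear.

the bearing wear, the coolant pump vibration, the exhaust bearing rupture, the inlet bearing fatigue crack, the inlet sensor stall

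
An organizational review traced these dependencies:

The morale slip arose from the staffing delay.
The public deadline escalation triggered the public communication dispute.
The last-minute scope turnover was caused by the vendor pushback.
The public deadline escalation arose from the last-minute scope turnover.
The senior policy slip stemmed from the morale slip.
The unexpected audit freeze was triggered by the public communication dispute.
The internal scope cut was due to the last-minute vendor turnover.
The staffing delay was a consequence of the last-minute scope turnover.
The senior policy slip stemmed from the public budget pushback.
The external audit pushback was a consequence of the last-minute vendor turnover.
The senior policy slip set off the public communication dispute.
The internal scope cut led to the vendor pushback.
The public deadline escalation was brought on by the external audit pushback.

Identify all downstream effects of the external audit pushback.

the public communication dispute, the public deadline escalation, the unexpected audit freeze

Direct effects: the public deadline escalation.
2 steps out: the public communication dispute.
3 steps out: the unexpected audit freeze.
Not reachable from it: the last-minute vendor turnover, the internal scope cut, the vendor pushback, the last-minute scope turnover, the staffing delay, the public budget pushback, the morale slip, the senior policy slip.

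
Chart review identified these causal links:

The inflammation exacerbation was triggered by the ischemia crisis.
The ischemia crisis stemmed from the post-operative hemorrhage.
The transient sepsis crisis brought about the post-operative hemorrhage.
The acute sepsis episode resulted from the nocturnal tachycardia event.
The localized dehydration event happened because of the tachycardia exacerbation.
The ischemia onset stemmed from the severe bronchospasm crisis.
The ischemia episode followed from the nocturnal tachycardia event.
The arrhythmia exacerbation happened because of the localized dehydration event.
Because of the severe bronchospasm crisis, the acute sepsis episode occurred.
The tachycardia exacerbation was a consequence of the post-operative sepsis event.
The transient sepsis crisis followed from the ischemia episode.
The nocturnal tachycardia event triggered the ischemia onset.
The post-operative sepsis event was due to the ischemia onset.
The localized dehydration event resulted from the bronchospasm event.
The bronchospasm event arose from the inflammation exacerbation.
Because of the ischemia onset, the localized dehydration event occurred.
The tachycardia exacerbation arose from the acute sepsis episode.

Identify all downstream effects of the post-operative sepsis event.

Direct effects: the tachycardia exacerbation.
2 steps out: the localized dehydration event.
3 steps out: the arrhythmia exacerbation.
Not reachable from it: the severe bronchospasm crisis, the nocturnal tachycardia event, the ischemia onset, the ischemia episode, the transient sepsis crisis, the post-operative hemorrhage, the ischemia crisis, the inflammation exacerbation, the acute sepsis episode, the bronchospasm event.

the arrhythmia exacerbation, the localized dehydration event, the tachycardia exacerbation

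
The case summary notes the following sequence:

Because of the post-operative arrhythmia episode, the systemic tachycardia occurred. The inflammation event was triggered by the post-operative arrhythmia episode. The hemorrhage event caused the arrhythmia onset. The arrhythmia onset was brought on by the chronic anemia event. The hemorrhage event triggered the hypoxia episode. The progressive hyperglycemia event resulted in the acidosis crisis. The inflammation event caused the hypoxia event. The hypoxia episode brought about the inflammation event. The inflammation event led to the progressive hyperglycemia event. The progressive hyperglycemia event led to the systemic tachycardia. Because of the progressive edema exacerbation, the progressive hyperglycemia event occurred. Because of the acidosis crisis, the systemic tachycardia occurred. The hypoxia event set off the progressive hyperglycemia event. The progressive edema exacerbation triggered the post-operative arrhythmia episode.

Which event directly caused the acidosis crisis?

the progressive hyperglycemia event

Upstream contributors include the progressive edema exacerbation, the hemorrhage event, the post-operative arrhythmia episode, the hypoxia episode, the inflammation event, the hypoxia event, but only the progressive hyperglycemia event feeds directly into the acidosis crisis.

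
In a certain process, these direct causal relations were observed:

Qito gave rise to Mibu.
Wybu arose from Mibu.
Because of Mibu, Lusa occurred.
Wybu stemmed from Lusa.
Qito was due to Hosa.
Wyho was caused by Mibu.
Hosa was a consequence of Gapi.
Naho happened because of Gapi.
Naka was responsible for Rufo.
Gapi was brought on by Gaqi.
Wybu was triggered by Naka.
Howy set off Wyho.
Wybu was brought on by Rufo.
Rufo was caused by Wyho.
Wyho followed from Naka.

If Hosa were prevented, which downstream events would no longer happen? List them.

Lusa, Mibu, Qito

Downstream of Hosa: Qito, Mibu, Wyho, Lusa, Rufo, Wybu.
Of those, still caused via another path: Wyho, Rufo, Wybu.
The remainder have no surviving cause.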